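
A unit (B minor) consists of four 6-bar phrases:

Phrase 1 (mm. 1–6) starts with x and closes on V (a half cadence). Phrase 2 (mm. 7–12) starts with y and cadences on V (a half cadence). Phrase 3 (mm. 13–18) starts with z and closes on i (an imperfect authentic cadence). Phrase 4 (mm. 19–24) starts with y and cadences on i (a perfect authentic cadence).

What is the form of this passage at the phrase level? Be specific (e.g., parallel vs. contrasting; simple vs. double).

Four phrases in two halves: the first half (mm. 1–12) ends with a half cadence, the second (mm. 13–24) with a perfect authentic cadence — a large antecedent–consequent pair, i.e. a double period.
Phrase 3 begins with different material from phrase 1, making it contrasting.

contrasting double period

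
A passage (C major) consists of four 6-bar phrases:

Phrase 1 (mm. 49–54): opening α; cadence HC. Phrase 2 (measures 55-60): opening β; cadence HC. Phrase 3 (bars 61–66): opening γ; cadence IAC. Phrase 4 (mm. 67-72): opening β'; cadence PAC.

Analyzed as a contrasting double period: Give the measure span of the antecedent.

In a double period the four phrases pair into a large antecedent (phrases 1–2, ending half cadence) and a large consequent (phrases 3–4, ending perfect authentic cadence). The antecedent spans bars 49–60.

measures 49–60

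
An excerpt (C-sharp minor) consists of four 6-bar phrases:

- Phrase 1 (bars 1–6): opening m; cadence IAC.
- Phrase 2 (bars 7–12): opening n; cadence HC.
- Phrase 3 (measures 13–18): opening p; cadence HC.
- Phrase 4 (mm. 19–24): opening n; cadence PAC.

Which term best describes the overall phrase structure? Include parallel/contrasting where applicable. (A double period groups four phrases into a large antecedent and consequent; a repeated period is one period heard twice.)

contrasting double period

Four phrases in two halves: the first half (mm. 1-12) ends with a half cadence, the second (mm. 13–24) with a perfect authentic cadence — a large antecedent–consequent pair, i.e. a double period.
Phrase 3 begins with different material from phrase 1, making it contrasting.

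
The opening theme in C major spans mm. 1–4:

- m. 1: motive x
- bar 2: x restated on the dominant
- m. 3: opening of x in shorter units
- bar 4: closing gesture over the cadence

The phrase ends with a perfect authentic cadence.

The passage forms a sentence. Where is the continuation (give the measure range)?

measures 3–4

After the presentation (measures 1–2), the continuation covers the fragmentation through the cadence: measures 3–4.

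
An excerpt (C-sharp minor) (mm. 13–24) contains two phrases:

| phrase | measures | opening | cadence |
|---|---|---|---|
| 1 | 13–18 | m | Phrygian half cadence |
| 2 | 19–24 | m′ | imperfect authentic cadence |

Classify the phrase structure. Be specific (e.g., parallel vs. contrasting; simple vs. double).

Phrase 1 ends with a Phrygian half cadence (weaker) and phrase 2 with an imperfect authentic cadence (stronger): antecedent + consequent = a period.
The two phrases open with the same material (m / m′), so the period is parallel.

parallel period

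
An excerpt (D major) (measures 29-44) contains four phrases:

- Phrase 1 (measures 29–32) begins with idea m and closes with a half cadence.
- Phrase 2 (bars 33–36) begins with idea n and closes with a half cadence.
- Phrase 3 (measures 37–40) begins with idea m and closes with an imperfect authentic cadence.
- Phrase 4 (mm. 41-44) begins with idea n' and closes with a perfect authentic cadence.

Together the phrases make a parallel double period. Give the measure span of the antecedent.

measures 29–36

In a double period the first pair of phrases (ending half cadence) is the large antecedent and the second pair (ending perfect authentic cadence) is the large consequent; the antecedent is measures 29–36.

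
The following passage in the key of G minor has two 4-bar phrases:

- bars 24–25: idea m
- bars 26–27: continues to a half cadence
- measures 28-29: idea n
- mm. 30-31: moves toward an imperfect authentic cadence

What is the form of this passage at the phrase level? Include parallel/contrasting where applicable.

contrasting period

Phrase 1 ends with a half cadence (weaker) and phrase 2 with an imperfect authentic cadence (stronger): antecedent + consequent = a period.
The two phrases open with different material (m / n), so the period is contrasting.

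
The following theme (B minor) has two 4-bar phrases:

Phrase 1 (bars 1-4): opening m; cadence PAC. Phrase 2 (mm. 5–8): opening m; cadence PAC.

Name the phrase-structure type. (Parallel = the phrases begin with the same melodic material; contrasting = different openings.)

Both phrases have the same opening (m) and the same cadence (perfect authentic cadence): the second is a restatement, not a consequent, so this is a repeated phrase rather than a period.

repeated phrase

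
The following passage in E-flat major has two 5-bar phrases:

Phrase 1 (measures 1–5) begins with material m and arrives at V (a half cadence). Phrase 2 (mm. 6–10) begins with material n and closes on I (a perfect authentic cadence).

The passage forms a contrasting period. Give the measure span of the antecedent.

measures 1–5

The phrase ending with the weaker cadence (half cadence) is the antecedent; the one ending more conclusively (perfect authentic cadence) is the consequent. The antecedent is measures 1–5.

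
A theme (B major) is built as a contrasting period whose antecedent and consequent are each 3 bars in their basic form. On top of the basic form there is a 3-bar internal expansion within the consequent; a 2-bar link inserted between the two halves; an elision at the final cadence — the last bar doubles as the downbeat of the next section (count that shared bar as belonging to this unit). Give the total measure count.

Basic contrasting period: 3 + 3 = 6 bars.
6 (basic form) + 3 (internal expansion) + 2 (link) = 11.
The elision shares a bar with the next section but does not change this unit's count.

11 measures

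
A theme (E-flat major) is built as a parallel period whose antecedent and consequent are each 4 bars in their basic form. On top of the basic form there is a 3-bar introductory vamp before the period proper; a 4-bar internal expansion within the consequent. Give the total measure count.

Basic parallel period: 4 + 4 = 8 bars.
8 (basic form) + 3 (introduction) + 4 (internal expansion) = 15.

15 measures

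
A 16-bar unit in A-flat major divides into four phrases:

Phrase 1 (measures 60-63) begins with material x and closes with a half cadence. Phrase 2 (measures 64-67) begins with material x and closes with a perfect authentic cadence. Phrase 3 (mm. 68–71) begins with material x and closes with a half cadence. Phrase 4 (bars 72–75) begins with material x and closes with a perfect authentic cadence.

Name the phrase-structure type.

repeated period

The cadence pattern HC–PAC–HC–PAC is weak–strong twice, and phrases 3–4 restate phrases 1–2: a period heard twice, not a double period (which would end weakly at phrase 2).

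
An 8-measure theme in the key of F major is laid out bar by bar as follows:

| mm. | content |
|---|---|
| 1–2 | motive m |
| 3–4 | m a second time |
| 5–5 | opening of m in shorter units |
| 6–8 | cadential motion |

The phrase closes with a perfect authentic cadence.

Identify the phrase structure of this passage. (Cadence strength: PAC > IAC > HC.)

sentence

Basic idea (bars 1-2) + its repetition (measures 3–4) form the presentation; fragmentation and cadence (mm. 5–8) form the continuation — the 8-bar whole is a sentence.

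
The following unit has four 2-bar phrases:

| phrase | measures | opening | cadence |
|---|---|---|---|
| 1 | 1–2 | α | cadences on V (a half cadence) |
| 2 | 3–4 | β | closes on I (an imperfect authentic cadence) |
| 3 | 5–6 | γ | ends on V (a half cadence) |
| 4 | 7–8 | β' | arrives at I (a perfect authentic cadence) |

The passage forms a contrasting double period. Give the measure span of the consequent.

measures 5–8

In a double period the four phrases pair into a large antecedent (phrases 1–2, ending imperfect authentic cadence) and a large consequent (phrases 3–4, ending perfect authentic cadence). The consequent spans mm. 5–8.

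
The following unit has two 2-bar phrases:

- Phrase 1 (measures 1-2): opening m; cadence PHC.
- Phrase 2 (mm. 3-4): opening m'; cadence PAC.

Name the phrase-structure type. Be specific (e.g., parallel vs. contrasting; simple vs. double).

Phrase 1 ends with a Phrygian half cadence (weaker) and phrase 2 with a perfect authentic cadence (stronger): antecedent + consequent = a period.
The two phrases open with the same material (m / m'), so the period is parallel.

parallel period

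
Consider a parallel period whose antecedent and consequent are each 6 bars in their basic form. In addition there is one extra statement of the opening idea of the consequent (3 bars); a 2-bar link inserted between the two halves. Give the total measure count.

Basic parallel period: 6 + 6 = 12 bars.
12 (basic form) + 3 (extra statement) + 2 (link) = 17.

17 measures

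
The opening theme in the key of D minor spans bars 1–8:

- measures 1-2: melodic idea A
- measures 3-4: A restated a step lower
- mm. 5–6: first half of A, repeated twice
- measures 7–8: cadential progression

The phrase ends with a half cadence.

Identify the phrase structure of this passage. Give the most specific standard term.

sentence

Basic idea (mm. 1–2) + its repetition (mm. 3-4) form the presentation; fragmentation and cadence (measures 5–8) form the continuation — the 8-bar whole is a sentence.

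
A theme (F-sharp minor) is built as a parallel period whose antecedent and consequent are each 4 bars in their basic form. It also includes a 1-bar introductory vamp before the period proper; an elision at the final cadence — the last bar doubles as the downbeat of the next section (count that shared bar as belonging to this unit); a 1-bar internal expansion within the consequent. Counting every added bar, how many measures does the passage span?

Basic parallel period: 4 + 4 = 8 bars.
8 (basic form) + 1 (introduction) + 1 (internal expansion) = 10.
The elision shares a bar with the next section but does not change this unit's count.

10 measures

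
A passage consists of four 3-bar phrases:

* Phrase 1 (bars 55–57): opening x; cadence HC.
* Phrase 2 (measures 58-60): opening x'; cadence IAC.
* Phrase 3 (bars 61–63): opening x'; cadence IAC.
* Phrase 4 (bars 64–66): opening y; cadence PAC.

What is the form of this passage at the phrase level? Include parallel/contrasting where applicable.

Four phrases in two halves: the first half (measures 55-60) ends with an imperfect authentic cadence, the second (mm. 61-66) with a perfect authentic cadence — a large antecedent–consequent pair, i.e. a double period.
Phrase 3 begins with the same material as phrase 1, making it parallel.

parallel double period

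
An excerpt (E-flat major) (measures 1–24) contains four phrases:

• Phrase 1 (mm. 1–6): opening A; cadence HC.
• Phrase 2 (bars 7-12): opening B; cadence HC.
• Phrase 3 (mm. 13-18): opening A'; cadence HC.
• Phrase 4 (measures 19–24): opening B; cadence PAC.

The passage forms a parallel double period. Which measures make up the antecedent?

In a double period the four phrases pair into a large antecedent (phrases 1–2, ending half cadence) and a large consequent (phrases 3–4, ending perfect authentic cadence). The antecedent spans mm. 1–12.

measures 1–12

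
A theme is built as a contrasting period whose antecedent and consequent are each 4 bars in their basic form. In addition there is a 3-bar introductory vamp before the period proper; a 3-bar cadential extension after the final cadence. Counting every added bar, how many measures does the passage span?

Basic contrasting period: 4 + 4 = 8 bars.
8 (basic form) + 3 (introduction) + 3 (cadential extension) = 14.

14 measures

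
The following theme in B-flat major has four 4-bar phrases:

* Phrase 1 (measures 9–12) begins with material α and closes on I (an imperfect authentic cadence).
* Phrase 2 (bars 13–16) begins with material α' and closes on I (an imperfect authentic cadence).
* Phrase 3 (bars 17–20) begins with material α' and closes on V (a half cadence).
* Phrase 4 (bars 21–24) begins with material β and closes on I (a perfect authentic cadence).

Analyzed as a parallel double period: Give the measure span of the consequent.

In a double period the four phrases pair into a large antecedent (phrases 1–2, ending imperfect authentic cadence) and a large consequent (phrases 3–4, ending perfect authentic cadence). The consequent spans mm. 17–24.

measures 17–24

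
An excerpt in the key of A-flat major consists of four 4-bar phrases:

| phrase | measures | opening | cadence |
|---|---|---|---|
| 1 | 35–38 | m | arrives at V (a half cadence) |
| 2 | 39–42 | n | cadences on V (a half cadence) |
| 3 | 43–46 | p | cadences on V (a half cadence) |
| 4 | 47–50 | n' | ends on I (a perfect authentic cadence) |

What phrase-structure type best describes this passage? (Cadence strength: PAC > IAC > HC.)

contrasting double period

Four phrases in two halves: the first half (mm. 35-42) ends with a half cadence, the second (mm. 43-50) with a perfect authentic cadence — a large antecedent–consequent pair, i.e. a double period.
Phrase 3 begins with different material from phrase 1, making it contrasting.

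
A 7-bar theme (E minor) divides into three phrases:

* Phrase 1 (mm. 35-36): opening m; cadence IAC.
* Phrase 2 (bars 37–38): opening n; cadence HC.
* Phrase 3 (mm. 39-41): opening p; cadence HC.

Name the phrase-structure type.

phrase group

The final phrase closes with a half cadence, which is not stronger than the preceding half cadence; the 3 phrases lack an overall antecedent–consequent design and so form a phrase group.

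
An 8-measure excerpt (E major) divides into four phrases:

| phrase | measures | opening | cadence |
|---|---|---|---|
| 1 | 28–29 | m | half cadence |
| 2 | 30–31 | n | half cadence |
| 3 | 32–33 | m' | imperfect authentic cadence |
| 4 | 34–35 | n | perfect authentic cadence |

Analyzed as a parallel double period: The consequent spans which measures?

measures 32–35

In a double period the four phrases pair into a large antecedent (phrases 1–2, ending half cadence) and a large consequent (phrases 3–4, ending perfect authentic cadence). The consequent spans mm. 32–35.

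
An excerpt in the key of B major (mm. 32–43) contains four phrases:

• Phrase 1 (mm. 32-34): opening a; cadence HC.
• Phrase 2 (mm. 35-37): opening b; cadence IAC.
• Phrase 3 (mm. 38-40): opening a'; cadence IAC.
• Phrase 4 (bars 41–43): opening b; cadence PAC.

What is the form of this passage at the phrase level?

Four phrases in two halves: the first half (bars 32–37) ends with an imperfect authentic cadence, the second (measures 38-43) with a perfect authentic cadence — a large antecedent–consequent pair, i.e. a double period.
Phrase 3 begins with the same material as phrase 1, making it parallel.

parallel double period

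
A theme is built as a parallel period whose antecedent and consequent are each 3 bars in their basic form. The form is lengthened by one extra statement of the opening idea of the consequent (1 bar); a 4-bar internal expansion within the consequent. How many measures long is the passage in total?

Basic parallel period: 3 + 3 = 6 bars.
6 (basic form) + 1 (extra statement) + 4 (internal expansion) = 11.

11 measures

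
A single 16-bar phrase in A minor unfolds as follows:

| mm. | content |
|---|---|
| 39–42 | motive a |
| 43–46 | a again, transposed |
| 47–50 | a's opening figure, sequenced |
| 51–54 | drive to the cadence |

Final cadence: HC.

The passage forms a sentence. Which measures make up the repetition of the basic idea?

measures 43–46

The presentation of a sentence is the basic idea (bars 39-42) plus its repetition (mm. 43-46); the repetition of the basic idea is therefore mm. 43-46.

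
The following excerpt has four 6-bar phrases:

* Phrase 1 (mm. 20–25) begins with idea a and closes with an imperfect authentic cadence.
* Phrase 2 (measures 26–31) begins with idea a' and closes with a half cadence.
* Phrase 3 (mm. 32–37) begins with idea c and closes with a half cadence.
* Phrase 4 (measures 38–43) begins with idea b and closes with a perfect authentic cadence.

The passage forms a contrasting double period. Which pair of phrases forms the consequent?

In a double period the first pair of phrases (ending half cadence) is the large antecedent and the second pair (ending perfect authentic cadence) is the large consequent; the consequent is phrases 3 and 4.

phrases 3 and 4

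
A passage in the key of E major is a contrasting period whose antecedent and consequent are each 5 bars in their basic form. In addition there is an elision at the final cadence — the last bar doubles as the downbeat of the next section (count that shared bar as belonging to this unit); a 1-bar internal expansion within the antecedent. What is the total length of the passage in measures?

Basic contrasting period: 5 + 5 = 10 bars.
10 (basic form) + 1 (internal expansion) = 11.
The elision shares a bar with the next section but does not change this unit's count.

11 measures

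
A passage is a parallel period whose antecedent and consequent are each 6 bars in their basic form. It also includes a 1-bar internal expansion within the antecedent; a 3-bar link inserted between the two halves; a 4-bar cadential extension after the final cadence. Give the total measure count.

Basic parallel period: 6 + 6 = 12 bars.
12 (basic form) + 1 (internal expansion) + 3 (link) + 4 (cadential extension) = 20.

20 measures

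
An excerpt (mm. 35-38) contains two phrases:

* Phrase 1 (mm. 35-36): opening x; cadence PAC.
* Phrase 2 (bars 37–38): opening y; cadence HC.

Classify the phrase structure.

The second phrase closes with a half cadence, which is not stronger than the first phrase's perfect authentic cadence; without a weak→strong cadential pair there is no antecedent–consequent relationship, so this is a phrase group rather than a period.

phrase group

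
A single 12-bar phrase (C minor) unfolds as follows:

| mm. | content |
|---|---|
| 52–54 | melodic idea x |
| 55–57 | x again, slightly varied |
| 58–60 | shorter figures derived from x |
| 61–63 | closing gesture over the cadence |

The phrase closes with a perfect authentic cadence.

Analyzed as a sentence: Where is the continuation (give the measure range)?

After the presentation (mm. 52–57), the continuation covers the fragmentation through the cadence: bars 58–63.

measures 58–63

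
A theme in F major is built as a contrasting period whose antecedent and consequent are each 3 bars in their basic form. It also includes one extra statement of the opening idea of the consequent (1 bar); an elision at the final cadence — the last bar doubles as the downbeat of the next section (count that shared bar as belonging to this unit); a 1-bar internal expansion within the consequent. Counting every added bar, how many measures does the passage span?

Basic contrasting period: 3 + 3 = 6 bars.
6 (basic form) + 1 (extra statement) + 1 (internal expansion) = 8.
The elision shares a bar with the next section but does not change this unit's count.

8 measures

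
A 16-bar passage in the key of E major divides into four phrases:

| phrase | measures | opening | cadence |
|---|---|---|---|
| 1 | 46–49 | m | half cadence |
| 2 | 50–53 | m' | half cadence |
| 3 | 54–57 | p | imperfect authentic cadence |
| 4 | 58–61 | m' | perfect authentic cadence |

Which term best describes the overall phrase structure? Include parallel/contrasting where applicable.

contrasting double period

Four phrases in two halves: the first half (measures 46-53) ends with a half cadence, the second (mm. 54–61) with a perfect authentic cadence — a large antecedent–consequent pair, i.e. a double period.
Phrase 3 begins with different material from phrase 1, making it contrasting.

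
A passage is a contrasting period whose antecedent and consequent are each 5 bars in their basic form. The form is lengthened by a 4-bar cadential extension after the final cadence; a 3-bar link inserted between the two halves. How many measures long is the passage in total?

17 measures

Basic contrasting period: 5 + 5 = 10 bars.
10 (basic form) + 4 (cadential extension) + 3 (link) = 17.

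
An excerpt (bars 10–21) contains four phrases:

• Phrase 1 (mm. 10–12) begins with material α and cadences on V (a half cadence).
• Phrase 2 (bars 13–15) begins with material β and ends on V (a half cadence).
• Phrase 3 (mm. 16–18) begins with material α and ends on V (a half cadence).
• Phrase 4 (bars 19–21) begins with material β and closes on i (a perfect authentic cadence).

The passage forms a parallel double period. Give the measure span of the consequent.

measures 16–21

In a double period the four phrases pair into a large antecedent (phrases 1–2, ending half cadence) and a large consequent (phrases 3–4, ending perfect authentic cadence). The consequent spans bars 16–21.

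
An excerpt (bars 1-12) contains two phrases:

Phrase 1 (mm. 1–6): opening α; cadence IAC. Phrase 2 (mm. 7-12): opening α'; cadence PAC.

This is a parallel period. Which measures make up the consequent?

measures 7–12

The phrase ending with the weaker cadence (imperfect authentic cadence) is the antecedent; the one ending more conclusively (perfect authentic cadence) is the consequent. The consequent is measures 7–12.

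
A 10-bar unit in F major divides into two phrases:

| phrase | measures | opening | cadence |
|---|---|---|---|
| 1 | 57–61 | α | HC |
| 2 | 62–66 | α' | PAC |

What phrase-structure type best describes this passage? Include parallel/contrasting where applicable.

parallel period

Phrase 1 ends with a half cadence (weaker) and phrase 2 with a perfect authentic cadence (stronger): antecedent + consequent = a period.
The two phrases open with the same material (α / α'), so the period is parallel.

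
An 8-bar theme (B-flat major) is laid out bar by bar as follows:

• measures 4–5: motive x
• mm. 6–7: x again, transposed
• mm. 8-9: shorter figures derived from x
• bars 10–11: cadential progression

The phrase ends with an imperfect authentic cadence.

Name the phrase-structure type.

Basic idea (mm. 4–5) + its repetition (bars 6-7) form the presentation; fragmentation and cadence (mm. 8–11) form the continuation — the 8-bar whole is a sentence.

sentence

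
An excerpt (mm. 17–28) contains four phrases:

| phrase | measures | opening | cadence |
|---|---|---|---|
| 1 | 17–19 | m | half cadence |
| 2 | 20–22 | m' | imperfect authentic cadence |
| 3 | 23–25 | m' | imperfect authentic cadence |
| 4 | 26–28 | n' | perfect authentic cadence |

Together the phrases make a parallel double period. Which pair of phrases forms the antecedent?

phrases 1 and 2

In a double period the first pair of phrases (ending imperfect authentic cadence) is the large antecedent and the second pair (ending perfect authentic cadence) is the large consequent; the antecedent is phrases 1 and 2.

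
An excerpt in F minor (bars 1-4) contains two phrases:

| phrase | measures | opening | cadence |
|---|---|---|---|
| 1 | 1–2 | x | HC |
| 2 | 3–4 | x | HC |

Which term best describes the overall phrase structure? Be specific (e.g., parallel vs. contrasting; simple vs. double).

repeated phrase

Both phrases have the same opening (x) and the same cadence (half cadence): the second is a restatement, not a consequent, so this is a repeated phrase rather than a period.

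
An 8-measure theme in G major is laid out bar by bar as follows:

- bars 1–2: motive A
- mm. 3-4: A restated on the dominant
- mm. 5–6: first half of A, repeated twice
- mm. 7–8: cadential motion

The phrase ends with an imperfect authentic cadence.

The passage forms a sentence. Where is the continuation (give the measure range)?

measures 5–8

After the presentation (mm. 1–4), the continuation covers the fragmentation through the cadence: measures 5-8.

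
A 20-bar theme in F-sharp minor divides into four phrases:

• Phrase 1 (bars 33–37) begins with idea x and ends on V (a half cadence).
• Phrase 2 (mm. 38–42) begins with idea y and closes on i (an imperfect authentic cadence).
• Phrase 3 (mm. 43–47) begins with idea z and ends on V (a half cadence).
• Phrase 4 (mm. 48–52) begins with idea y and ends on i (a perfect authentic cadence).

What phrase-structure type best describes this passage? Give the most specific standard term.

contrasting double period

Four phrases in two halves: the first half (measures 33–42) ends with an imperfect authentic cadence, the second (mm. 43–52) with a perfect authentic cadence — a large antecedent–consequent pair, i.e. a double period.
Phrase 3 begins with different material from phrase 1, making it contrasting.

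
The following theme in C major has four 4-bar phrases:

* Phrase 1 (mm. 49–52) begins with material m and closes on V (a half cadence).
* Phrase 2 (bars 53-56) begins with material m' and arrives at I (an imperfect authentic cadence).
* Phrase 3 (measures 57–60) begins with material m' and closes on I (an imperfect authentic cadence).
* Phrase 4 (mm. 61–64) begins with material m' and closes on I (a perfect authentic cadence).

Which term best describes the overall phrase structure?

parallel double period

Four phrases in two halves: the first half (mm. 49–56) ends with an imperfect authentic cadence, the second (measures 57–64) with a perfect authentic cadence — a large antecedent–consequent pair, i.e. a double period.
Phrase 3 begins with the same material as phrase 1, making it parallel.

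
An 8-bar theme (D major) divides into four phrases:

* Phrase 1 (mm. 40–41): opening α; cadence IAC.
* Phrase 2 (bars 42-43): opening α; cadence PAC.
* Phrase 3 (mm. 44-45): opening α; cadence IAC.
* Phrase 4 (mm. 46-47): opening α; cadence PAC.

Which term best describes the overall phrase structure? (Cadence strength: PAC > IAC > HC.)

The cadence pattern IAC–PAC–IAC–PAC is weak–strong twice, and phrases 3–4 restate phrases 1–2: a period heard twice, not a double period (which would end weakly at phrase 2).

repeated period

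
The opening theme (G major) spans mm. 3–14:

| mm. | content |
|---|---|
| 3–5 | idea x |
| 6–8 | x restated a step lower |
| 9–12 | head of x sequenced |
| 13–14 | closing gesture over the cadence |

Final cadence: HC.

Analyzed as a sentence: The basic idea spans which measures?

measures 3–5

The presentation of a sentence is the basic idea (bars 3-5) plus its repetition (bars 6–8); the basic idea is therefore mm. 3–5.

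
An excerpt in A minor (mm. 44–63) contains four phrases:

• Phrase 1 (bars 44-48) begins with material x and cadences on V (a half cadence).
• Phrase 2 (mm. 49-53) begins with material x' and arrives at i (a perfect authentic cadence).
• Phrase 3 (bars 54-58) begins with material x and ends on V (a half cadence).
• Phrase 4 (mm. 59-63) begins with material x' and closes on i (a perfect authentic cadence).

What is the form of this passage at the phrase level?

The cadence pattern HC–PAC–HC–PAC is weak–strong twice, and phrases 3–4 restate phrases 1–2: a period heard twice, not a double period (which would end weakly at phrase 2).

repeated period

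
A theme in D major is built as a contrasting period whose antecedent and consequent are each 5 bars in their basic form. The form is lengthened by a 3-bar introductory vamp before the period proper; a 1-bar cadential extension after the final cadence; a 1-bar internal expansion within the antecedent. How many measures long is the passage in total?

15 measures

Basic contrasting period: 5 + 5 = 10 bars.
10 (basic form) + 3 (introduction) + 1 (cadential extension) + 1 (internal expansion) = 15.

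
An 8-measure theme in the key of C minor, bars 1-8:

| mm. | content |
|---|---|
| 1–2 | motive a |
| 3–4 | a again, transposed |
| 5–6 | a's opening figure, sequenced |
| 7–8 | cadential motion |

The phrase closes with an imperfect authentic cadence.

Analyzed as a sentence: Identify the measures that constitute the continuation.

After the presentation (mm. 1–4), the continuation covers the fragmentation through the cadence: bars 5–8.

measures 5–8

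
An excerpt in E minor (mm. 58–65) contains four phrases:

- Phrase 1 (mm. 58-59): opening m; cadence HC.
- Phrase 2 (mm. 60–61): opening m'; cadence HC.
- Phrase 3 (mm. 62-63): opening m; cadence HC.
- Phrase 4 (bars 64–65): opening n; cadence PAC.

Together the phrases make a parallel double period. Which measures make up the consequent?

In a double period the first pair of phrases (ending half cadence) is the large antecedent and the second pair (ending perfect authentic cadence) is the large consequent; the consequent is measures 62–65.

measures 62–65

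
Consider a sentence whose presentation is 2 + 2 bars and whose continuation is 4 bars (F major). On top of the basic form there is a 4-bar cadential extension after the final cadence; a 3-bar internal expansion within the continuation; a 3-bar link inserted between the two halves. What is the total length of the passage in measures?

18 measures

Basic sentence: 2 + 2 + 4 = 8 bars.
8 (basic form) + 4 (cadential extension) + 3 (internal expansion) + 3 (link) = 18.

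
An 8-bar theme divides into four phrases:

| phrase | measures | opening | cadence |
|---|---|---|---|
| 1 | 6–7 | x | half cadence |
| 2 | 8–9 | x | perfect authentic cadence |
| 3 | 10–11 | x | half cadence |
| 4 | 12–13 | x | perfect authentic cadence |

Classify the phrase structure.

The cadence pattern HC–PAC–HC–PAC is weak–strong twice, and phrases 3–4 restate phrases 1–2: a period heard twice, not a double period (which would end weakly at phrase 2).

repeated period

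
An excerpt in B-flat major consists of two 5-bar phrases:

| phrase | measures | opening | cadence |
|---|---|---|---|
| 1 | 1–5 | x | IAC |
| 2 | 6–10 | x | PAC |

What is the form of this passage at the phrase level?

parallel period

Phrase 1 ends with an imperfect authentic cadence (weaker) and phrase 2 with a perfect authentic cadence (stronger): antecedent + consequent = a period.
The two phrases open with the same material (x / x), so the period is parallel.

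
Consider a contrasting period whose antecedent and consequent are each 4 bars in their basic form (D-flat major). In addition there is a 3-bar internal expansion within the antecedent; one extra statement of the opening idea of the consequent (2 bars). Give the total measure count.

13 measures

Basic contrasting period: 4 + 4 = 8 bars.
8 (basic form) + 3 (internal expansion) + 2 (extra statement) = 13.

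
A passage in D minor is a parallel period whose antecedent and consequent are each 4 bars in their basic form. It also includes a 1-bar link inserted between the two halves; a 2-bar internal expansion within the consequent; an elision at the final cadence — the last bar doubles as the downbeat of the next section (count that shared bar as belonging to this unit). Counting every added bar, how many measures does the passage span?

Basic parallel period: 4 + 4 = 8 bars.
8 (basic form) + 1 (link) + 2 (internal expansion) = 11.
The elision shares a bar with the next section but does not change this unit's count.

11 measures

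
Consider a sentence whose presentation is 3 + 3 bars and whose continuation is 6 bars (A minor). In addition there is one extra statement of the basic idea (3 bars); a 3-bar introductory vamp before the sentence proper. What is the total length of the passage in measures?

Basic sentence: 3 + 3 + 6 = 12 bars.
12 (basic form) + 3 (extra statement) + 3 (introduction) = 18.

18 measures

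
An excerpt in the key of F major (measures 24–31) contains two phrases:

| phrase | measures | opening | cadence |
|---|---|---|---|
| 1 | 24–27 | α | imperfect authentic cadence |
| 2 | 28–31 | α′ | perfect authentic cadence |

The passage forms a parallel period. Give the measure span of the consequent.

measures 28–31

The antecedent is the phrase ending with the weaker cadence (imperfect authentic cadence, phrase 1) and the consequent the one ending more conclusively (perfect authentic cadence, phrase 2); the consequent is bars 28–31.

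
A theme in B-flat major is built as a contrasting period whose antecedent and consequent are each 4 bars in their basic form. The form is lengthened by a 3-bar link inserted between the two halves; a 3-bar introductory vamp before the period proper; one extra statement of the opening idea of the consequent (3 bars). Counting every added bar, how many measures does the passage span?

17 measures

Basic contrasting period: 4 + 4 = 8 bars.
8 (basic form) + 3 (link) + 3 (introduction) + 3 (extra statement) = 17.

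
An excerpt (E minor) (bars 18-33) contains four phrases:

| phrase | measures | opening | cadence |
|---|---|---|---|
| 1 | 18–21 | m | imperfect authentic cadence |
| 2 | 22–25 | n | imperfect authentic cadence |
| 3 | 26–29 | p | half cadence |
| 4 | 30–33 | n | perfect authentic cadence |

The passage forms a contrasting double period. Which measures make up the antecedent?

measures 18–25

In a double period the first pair of phrases (ending imperfect authentic cadence) is the large antecedent and the second pair (ending perfect authentic cadence) is the large consequent; the antecedent is measures 18–25.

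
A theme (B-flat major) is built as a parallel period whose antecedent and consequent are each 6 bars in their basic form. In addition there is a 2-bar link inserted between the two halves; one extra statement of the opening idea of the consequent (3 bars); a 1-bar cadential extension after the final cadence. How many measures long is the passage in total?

18 measures

Basic parallel period: 6 + 6 = 12 bars.
12 (basic form) + 2 (link) + 3 (extra statement) + 1 (cadential extension) = 18.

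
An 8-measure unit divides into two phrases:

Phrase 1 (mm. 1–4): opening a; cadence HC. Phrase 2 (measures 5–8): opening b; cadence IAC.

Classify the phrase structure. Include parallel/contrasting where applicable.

Phrase 1 ends with a half cadence (weaker) and phrase 2 with an imperfect authentic cadence (stronger): antecedent + consequent = a period.
The two phrases open with different material (a / b), so the period is contrasting.

contrasting period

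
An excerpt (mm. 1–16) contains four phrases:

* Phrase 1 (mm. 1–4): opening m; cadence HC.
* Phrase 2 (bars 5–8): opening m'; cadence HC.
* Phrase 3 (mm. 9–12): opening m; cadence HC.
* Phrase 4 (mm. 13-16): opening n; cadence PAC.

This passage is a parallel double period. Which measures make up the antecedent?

In a double period the four phrases pair into a large antecedent (phrases 1–2, ending half cadence) and a large consequent (phrases 3–4, ending perfect authentic cadence). The antecedent spans bars 1–8.

measures 1–8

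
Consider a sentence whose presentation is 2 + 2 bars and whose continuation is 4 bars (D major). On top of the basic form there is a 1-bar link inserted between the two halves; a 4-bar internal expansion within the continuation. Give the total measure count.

Basic sentence: 2 + 2 + 4 = 8 bars.
8 (basic form) + 1 (link) + 4 (internal expansion) = 13.

13 measures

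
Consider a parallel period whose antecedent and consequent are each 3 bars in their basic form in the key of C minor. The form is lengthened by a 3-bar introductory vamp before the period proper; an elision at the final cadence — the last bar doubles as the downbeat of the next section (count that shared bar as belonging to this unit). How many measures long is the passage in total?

9 measures

Basic parallel period: 3 + 3 = 6 bars.
6 (basic form) + 3 (introduction) = 9.
The elision shares a bar with the next section but does not change this unit's count.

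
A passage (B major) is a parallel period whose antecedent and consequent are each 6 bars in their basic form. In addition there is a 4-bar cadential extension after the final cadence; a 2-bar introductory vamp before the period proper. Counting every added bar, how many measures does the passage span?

18 measures

Basic parallel period: 6 + 6 = 12 bars.
12 (basic form) + 4 (cadential extension) + 2 (introduction) = 18.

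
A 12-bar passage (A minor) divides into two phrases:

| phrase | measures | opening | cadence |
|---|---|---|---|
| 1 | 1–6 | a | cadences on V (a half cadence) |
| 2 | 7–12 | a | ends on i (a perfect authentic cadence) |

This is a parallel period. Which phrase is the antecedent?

The phrase ending with the weaker cadence (half cadence) is the antecedent; the one ending more conclusively (perfect authentic cadence) is the consequent. The antecedent is phrase 1.

phrase 1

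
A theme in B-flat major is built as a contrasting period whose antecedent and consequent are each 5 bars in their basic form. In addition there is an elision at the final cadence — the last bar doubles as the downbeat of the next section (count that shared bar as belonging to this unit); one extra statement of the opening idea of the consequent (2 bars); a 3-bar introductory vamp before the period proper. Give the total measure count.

Basic contrasting period: 5 + 5 = 10 bars.
10 (basic form) + 2 (extra statement) + 3 (introduction) = 15.
The elision shares a bar with the next section but does not change this unit's count.

15 measures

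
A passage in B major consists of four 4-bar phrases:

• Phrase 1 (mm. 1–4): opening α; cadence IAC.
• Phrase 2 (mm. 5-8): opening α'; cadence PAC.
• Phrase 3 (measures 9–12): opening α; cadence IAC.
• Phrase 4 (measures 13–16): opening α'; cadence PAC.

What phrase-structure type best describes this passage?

repeated period

The cadence pattern IAC–PAC–IAC–PAC is weak–strong twice, and phrases 3–4 restate phrases 1–2: a period heard twice, not a double period (which would end weakly at phrase 2).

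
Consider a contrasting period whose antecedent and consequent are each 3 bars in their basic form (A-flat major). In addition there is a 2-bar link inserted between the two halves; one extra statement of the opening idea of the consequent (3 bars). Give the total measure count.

11 measures

Basic contrasting period: 3 + 3 = 6 bars.
6 (basic form) + 2 (link) + 3 (extra statement) = 11.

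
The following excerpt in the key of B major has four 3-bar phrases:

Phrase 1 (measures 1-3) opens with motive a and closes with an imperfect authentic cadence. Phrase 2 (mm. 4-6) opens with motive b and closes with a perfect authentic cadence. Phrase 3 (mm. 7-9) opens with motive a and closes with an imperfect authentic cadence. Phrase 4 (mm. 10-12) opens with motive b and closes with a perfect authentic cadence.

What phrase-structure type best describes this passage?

The cadence pattern IAC–PAC–IAC–PAC is weak–strong twice, and phrases 3–4 restate phrases 1–2: a period heard twice, not a double period (which would end weakly at phrase 2).

repeated period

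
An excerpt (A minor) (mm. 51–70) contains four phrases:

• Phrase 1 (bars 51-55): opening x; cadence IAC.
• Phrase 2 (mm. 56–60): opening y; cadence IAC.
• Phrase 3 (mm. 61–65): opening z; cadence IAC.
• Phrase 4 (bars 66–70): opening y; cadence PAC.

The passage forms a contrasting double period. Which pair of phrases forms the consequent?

In a double period the first pair of phrases (ending imperfect authentic cadence) is the large antecedent and the second pair (ending perfect authentic cadence) is the large consequent; the consequent is phrases 3 and 4.

phrases 3 and 4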